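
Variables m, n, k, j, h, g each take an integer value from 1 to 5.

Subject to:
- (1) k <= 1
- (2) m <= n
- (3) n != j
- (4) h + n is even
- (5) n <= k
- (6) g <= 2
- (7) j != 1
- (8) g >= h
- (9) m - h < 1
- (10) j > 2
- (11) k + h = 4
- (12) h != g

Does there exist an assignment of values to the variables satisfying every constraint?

Unsatisfiable

From constraint 1: k ≤ 1. From constraints 6 and 8: h ≤ g ≤ 2. Hence k + h ≤ 3. But constraint 11 requires k + h = 4, and 4 > 3. Contradiction.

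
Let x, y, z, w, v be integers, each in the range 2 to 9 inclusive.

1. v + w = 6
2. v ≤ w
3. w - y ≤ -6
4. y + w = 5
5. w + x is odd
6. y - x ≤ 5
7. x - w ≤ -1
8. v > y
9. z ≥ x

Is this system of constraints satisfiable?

Constraints 3, 6, and 7 give x − y ≥ -5, y − w ≥ 6, w − x ≥ 1.
Adding all 3 inequalities: the left sides telescope to 0, and the right sides sum to (-5) + 6 + 1 = 2. So 0 ≥ 2, which is false.

Unsatisfiable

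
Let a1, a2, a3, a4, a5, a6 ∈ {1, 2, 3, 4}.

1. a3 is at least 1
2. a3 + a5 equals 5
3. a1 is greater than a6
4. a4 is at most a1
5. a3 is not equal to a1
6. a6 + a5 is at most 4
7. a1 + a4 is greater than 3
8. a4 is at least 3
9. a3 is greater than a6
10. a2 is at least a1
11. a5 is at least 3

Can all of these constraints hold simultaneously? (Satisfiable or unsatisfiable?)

One satisfying assignment is a1 = 3, a2 = 3, a3 = 2, a4 = 3, a5 = 3, a6 = 1.
For the less obvious constraints — constraint 2: a3 + a5 = 5; constraint 6: a6 + a5 = 4; constraint 7: a1 + a4 = 6 — and the others hold by inspection.

Satisfiable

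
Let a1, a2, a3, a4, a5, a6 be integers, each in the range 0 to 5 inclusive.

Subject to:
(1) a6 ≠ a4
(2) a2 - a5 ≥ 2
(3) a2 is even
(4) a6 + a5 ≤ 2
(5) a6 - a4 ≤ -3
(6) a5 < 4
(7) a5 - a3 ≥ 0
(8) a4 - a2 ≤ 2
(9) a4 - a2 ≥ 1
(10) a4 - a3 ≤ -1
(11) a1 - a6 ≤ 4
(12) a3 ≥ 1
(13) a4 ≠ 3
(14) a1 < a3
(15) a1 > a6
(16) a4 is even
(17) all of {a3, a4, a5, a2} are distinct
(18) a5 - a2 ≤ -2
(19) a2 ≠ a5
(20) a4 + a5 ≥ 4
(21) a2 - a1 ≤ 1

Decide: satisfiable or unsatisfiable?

Unsatisfiable

Constraints 5, 7, 10, 11, 18, and 21 give a4 − a6 ≥ 3, a6 − a1 ≥ -4, a1 − a2 ≥ -1, a2 − a5 ≥ 2, a5 − a3 ≥ 0, a3 − a4 ≥ 1.
Adding all 6 inequalities: the left sides telescope to 0, and the right sides sum to 3 + (-4) + (-1) + 2 + 0 + 1 = 1. So 0 ≥ 1, which is false.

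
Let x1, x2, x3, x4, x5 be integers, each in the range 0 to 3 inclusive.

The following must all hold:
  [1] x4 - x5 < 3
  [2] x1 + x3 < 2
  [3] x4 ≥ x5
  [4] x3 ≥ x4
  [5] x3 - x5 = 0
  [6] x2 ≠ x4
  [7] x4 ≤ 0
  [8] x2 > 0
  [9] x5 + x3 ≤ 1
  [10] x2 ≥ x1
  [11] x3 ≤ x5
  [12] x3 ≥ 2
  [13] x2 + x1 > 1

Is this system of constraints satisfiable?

From constraints 11 and 12: x5 ≥ x3 and x3 ≥ 2, so x5 ≥ 2. From constraints 3 and 7: x5 ≤ x4 and x4 ≤ 0, so x5 ≤ 0. But 0 < 2, so no value of x5 works.

Unsatisfiable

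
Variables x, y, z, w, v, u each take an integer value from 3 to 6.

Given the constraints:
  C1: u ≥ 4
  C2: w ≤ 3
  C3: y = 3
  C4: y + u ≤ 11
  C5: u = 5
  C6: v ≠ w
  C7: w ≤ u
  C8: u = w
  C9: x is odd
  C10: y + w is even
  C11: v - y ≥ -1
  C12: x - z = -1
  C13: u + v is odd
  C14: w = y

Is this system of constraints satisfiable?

Unsatisfiable

Constraint 5 fixes u = 5 and constraint 3 fixes y = 3. Constraints 8 and 14 give u = w = y, so u = y. But 5 ≠ 3 — contradiction.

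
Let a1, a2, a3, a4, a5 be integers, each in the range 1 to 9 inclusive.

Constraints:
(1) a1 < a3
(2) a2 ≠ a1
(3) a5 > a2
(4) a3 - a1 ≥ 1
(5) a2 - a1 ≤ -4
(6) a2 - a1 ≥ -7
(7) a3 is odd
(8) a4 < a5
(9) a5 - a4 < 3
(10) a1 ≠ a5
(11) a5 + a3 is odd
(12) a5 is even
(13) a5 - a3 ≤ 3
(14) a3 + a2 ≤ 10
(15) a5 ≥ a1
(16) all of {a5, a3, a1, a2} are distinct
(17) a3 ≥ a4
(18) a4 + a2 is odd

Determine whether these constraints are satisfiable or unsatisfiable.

Satisfiable

Take a1 = 6, a2 = 1, a3 = 7, a4 = 6, a5 = 8. Then constraint 4: a3 - a1 = 1; constraint 5: a2 - a1 = -5, and every other listed constraint is also met.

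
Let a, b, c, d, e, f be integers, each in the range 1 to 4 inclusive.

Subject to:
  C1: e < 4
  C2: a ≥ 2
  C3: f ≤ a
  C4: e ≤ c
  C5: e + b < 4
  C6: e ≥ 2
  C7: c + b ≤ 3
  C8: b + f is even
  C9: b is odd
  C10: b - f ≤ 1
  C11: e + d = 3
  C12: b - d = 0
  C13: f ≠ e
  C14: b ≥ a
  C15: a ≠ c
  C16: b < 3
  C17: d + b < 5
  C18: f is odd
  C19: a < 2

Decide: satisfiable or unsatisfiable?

From constraints 4 and 6: c ≥ e ≥ 2. From constraints 2 and 14: b ≥ a ≥ 2. Hence c + b ≥ 4. But constraint 7 requires c + b ≤ 3, and 3 < 4. Contradiction.

Unsatisfiable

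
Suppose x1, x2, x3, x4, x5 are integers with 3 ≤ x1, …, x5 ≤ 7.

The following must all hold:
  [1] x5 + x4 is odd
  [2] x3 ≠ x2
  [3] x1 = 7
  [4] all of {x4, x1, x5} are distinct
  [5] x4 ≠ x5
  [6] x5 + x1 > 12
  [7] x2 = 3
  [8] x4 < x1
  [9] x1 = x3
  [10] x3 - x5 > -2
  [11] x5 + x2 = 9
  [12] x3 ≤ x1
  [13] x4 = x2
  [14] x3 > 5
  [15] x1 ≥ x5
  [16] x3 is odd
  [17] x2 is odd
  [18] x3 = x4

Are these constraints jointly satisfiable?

Constraint 3 fixes x1 = 7 and constraint 7 fixes x2 = 3. Constraints 9, 13, and 18 give x1 = x3 = x4 = x2, so x1 = x2. But 7 ≠ 3 — contradiction.

Unsatisfiable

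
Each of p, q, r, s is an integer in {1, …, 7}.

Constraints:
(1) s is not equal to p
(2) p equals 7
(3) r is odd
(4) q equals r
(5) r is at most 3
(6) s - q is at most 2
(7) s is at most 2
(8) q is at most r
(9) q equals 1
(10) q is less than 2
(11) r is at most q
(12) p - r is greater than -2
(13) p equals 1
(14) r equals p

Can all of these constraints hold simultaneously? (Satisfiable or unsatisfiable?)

Unsatisfiable

Constraint 9 fixes q = 1 and constraint 2 fixes p = 7. Constraints 4 and 14 give q = r = p, so q = p. But 1 ≠ 7 — contradiction.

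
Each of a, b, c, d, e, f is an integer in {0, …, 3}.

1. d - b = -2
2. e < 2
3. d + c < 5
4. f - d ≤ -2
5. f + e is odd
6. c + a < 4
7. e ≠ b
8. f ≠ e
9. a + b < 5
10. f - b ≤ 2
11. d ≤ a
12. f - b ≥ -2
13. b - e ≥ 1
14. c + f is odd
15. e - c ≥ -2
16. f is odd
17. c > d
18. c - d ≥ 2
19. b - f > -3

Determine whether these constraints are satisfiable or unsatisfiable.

Unsatisfiable

Constraints 4, 12, 13, 15, and 18 give f − b ≥ -2, b − e ≥ 1, e − c ≥ -2, c − d ≥ 2, d − f ≥ 2.
Adding all 5 inequalities: the left sides telescope to 0, and the right sides sum to (-2) + 1 + (-2) + 2 + 2 = 1. So 0 ≥ 1, which is false.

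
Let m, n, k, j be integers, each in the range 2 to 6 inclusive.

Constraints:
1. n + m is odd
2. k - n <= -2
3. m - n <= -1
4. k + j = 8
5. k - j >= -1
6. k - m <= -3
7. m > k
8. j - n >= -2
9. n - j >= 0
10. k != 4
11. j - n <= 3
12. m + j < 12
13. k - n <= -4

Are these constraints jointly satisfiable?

Constraints 3, 5, 6, and 8 give m − k ≥ 3, k − j ≥ -1, j − n ≥ -2, n − m ≥ 1.
Adding all 4 inequalities: the left sides telescope to 0, and the right sides sum to 3 + (-1) + (-2) + 1 = 1. So 0 ≥ 1, which is false.

Unsatisfiable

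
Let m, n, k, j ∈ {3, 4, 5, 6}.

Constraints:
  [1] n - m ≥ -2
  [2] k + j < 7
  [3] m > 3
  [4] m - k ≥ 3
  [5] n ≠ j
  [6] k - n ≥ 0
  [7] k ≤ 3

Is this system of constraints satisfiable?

Constraints 1, 4, and 6 give k − n ≥ 0, n − m ≥ -2, m − k ≥ 3.
Adding all 3 inequalities: the left sides telescope to 0, and the right sides sum to 0 + (-2) + 3 = 1. So 0 ≥ 1, which is false.

Unsatisfiable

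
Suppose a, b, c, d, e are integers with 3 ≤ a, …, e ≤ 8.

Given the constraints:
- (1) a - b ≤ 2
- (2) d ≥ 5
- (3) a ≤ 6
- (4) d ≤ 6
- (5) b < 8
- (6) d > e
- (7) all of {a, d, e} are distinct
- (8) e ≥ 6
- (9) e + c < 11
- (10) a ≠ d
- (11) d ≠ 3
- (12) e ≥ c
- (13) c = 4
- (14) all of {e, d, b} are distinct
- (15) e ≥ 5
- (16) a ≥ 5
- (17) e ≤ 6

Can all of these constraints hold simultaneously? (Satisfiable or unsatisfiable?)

Unsatisfiable

Constraints 2, 3, 4, 15, 16, and 17 confine each of a, d, e to the 2 values {5, 6}.
Constraint 7 requires all 3 of them to be distinct, but only 2 values are available — impossible by the pigeonhole principle.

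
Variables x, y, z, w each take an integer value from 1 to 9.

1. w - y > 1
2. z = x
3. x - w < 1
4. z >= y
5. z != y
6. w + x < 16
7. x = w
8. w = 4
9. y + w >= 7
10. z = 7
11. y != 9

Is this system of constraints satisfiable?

Constraint 10 fixes z = 7 and constraint 8 fixes w = 4. Constraints 2 and 7 give z = x = w, so z = w. But 7 ≠ 4 — contradiction.

Unsatisfiable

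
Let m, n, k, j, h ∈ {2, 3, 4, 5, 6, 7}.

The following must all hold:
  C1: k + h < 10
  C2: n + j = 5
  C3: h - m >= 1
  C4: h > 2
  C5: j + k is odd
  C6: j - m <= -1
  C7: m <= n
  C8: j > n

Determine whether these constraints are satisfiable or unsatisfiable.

Unsatisfiable

Constraints 6, 7, and 8 give j < m, m ≤ n, n < j. Chaining: j < m ≤ n < j, which forces j < j — impossible.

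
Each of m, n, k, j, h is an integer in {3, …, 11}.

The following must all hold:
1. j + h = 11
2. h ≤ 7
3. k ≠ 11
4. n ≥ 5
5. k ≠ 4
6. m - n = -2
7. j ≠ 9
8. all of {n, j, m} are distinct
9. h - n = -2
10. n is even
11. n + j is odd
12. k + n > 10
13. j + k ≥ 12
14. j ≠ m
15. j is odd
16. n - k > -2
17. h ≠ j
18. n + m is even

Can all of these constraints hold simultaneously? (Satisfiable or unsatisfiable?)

One satisfying assignment is m = 4, n = 6, k = 7, j = 7, h = 4.
For the less obvious constraints — constraint 1: j + h = 11; constraint 6: m - n = -2; constraint 9: h - n = -2 — and the others hold by inspection.

Satisfiable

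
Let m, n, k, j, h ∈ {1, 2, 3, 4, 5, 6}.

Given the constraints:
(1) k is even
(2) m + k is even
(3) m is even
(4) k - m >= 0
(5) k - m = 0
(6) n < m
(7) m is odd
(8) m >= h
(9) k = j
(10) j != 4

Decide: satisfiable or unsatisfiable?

Unsatisfiable

Constraint 7 makes m odd and constraint 1 makes k even, so m + k must be odd. Constraint 2 says m + k is even — contradiction.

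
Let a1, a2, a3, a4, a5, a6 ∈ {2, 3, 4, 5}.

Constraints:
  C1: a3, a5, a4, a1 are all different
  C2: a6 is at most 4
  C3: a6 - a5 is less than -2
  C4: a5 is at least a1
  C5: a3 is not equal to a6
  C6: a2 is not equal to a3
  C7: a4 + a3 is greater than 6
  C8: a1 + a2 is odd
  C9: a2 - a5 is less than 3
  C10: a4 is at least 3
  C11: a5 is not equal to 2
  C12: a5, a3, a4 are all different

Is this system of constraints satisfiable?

Setting (a1, a2, a3, a4, a5, a6) = (2, 5, 3, 4, 5, 2) satisfies everything: constraint 3: a6 - a5 = -3; constraint 7: a4 + a3 = 7; constraint 9: a2 - a5 = 0, and the others follow.

Satisfiable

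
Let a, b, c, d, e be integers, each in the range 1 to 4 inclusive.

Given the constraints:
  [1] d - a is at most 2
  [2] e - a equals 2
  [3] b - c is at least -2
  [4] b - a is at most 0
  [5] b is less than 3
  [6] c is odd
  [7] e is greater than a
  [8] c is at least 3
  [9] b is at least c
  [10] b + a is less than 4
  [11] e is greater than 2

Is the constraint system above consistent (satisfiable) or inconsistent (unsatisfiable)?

From constraints 8 and 9: b ≥ c and c ≥ 3, so b ≥ 3. From constraint 5: b ≤ 2. But 2 < 3, so no value of b works.

Unsatisfiable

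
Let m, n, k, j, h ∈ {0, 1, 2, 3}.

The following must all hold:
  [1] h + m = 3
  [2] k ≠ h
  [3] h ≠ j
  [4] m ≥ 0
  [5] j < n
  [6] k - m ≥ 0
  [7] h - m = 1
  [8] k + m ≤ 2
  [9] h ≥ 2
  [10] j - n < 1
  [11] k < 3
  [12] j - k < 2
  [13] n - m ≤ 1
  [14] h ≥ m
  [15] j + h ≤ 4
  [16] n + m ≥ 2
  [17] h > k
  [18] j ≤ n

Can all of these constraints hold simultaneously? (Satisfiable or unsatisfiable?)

Satisfiable

The assignment m = 1, n = 1, k = 1, j = 0, h = 2 works:
  constraint 1 holds since h + m = 3.
  constraint 6 holds since k - m = 0.
  constraint 7 holds since h - m = 1.
The rest check out directly.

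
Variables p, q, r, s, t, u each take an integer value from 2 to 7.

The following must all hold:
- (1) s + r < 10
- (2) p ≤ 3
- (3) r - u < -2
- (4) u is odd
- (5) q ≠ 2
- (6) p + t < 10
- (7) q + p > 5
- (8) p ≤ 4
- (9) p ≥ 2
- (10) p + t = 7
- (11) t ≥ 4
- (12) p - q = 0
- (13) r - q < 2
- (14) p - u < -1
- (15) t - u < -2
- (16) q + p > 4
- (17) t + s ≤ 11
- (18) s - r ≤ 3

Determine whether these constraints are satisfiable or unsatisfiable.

Satisfiable

Setting (p, q, r, s, t, u) = (3, 3, 4, 5, 4, 7) satisfies everything: constraint 1: s + r = 9; constraint 3: r - u = -3, and the others follow.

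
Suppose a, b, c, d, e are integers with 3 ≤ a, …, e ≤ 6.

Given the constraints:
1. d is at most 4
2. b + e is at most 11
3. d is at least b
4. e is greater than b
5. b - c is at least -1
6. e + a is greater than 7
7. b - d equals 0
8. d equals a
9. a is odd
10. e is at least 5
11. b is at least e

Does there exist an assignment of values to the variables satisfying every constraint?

Unsatisfiable

From constraints 10 and 11: b ≥ e and e ≥ 5, so b ≥ 5. From constraints 1 and 3: b ≤ d and d ≤ 4, so b ≤ 4. But 4 < 5, so no value of b works.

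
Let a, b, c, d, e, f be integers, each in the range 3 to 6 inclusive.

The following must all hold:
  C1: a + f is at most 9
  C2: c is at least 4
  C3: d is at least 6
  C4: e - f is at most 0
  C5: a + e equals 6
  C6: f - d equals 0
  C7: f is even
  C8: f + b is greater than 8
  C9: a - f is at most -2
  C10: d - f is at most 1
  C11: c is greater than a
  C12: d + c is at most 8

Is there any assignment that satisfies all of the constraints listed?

From constraint 3: d ≥ 6. From constraint 2: c ≥ 4. Hence d + c ≥ 10. But constraint 12 requires d + c ≤ 8, and 8 < 10. Contradiction.

Unsatisfiable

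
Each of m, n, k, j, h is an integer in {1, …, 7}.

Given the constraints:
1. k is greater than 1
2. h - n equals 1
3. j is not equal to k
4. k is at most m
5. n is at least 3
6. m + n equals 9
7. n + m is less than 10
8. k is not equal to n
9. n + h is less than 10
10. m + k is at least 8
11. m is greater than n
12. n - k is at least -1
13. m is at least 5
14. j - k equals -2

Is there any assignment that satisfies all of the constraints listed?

Satisfiable

The assignment m = 5, n = 4, k = 5, j = 3, h = 5 works:
  constraint 2 holds since h - n = 1.
  constraint 6 holds since m + n = 9.
  constraint 7 holds since n + m = 9.
The rest check out directly.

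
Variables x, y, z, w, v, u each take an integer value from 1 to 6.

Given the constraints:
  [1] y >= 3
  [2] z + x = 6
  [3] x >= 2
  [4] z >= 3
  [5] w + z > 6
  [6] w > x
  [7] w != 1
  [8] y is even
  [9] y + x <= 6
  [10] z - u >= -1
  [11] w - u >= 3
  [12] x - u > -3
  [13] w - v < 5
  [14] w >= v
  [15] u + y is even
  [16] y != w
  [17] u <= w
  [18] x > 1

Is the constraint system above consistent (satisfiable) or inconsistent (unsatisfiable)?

Take x = 2, y = 4, z = 4, w = 5, v = 2, u = 2. Then constraint 2: z + x = 6; constraint 5: w + z = 9; constraint 9: y + x = 6, and every other listed constraint is also met.

Satisfiable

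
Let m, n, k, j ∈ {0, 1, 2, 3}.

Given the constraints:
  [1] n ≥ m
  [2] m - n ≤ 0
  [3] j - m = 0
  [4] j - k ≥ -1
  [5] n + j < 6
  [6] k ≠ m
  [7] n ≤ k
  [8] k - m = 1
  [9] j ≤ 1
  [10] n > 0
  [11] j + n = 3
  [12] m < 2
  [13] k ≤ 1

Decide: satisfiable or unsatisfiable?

Unsatisfiable

From constraint 9: j ≤ 1. From constraints 7 and 13: n ≤ k ≤ 1. Hence j + n ≤ 2. But constraint 11 requires j + n = 3, and 3 > 2. Contradiction.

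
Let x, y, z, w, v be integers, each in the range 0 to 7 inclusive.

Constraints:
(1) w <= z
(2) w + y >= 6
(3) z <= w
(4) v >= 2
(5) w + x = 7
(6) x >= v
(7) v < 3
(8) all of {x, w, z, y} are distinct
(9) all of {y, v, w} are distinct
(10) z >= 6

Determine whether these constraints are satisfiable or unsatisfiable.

From constraints 3 and 10: w ≥ z ≥ 6. From constraints 4 and 6: x ≥ v ≥ 2. Hence w + x ≥ 8. But constraint 5 requires w + x = 7, and 7 < 8. Contradiction.

Unsatisfiable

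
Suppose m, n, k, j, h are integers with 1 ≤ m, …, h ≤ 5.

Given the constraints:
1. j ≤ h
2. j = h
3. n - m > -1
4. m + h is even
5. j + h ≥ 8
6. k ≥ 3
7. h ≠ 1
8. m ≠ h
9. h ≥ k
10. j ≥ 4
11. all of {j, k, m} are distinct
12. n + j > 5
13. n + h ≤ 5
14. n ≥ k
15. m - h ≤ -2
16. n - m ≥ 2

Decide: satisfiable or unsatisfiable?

Unsatisfiable

From constraints 6 and 14: n ≥ k ≥ 3. From constraints 1 and 10: h ≥ j ≥ 4. Hence n + h ≥ 7. But constraint 13 requires n + h ≤ 5, and 5 < 7. Contradiction.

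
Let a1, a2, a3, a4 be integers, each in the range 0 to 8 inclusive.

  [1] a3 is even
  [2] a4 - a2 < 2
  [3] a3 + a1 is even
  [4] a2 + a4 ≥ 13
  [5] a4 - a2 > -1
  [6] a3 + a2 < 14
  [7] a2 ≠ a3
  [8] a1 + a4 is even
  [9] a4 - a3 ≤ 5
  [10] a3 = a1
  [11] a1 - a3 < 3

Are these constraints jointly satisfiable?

Satisfiable

The assignment a1 = 4, a2 = 8, a3 = 4, a4 = 8 works:
  constraint 2 holds since a4 - a2 = 0.
  constraint 4 holds since a2 + a4 = 16.
The rest check out directly.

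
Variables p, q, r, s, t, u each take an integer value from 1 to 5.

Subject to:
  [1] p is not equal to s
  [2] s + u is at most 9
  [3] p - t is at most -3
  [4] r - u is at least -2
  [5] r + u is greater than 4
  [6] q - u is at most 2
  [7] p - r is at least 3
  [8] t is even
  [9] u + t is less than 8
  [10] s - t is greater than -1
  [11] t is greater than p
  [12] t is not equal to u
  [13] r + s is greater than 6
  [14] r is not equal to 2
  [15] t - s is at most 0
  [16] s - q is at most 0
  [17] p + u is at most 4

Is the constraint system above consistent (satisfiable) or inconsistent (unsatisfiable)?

Unsatisfiable

Constraints 3, 4, 6, 7, 15, and 16 give r − u ≥ -2, u − q ≥ -2, q − s ≥ 0, s − t ≥ 0, t − p ≥ 3, p − r ≥ 3.
Adding all 6 inequalities: the left sides telescope to 0, and the right sides sum to (-2) + (-2) + 0 + 0 + 3 + 3 = 2. So 0 ≥ 2, which is false.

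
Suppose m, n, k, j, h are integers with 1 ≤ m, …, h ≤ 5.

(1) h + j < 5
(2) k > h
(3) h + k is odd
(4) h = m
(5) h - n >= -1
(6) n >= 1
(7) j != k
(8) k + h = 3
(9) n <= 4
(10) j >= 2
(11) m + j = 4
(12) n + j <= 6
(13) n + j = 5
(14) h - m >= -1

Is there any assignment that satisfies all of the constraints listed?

The assignment m = 1, n = 2, k = 2, j = 3, h = 1 works:
  constraint 1 holds since h + j = 4.
  constraint 5 holds since h - n = -1.
  constraint 8 holds since k + h = 3.
The rest check out directly.

Satisfiable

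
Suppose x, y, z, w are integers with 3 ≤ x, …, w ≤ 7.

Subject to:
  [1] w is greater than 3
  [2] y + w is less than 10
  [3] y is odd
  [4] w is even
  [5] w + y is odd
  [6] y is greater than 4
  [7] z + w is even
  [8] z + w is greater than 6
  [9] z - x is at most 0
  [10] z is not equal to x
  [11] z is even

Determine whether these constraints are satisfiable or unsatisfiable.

One satisfying assignment is x = 7, y = 5, z = 4, w = 4.
For the less obvious constraints — constraint 2: y + w = 9; constraint 8: z + w = 8; constraint 9: z - x = -3 — and the others hold by inspection.

Satisfiable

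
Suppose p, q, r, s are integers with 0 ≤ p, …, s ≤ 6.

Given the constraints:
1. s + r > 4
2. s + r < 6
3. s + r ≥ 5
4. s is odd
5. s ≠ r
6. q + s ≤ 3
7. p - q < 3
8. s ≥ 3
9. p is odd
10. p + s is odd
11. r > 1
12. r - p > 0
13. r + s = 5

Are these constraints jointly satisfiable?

Constraint 9 makes p odd and constraint 4 makes s odd, so p + s must be even. Constraint 10 says p + s is odd — contradiction.

Unsatisfiable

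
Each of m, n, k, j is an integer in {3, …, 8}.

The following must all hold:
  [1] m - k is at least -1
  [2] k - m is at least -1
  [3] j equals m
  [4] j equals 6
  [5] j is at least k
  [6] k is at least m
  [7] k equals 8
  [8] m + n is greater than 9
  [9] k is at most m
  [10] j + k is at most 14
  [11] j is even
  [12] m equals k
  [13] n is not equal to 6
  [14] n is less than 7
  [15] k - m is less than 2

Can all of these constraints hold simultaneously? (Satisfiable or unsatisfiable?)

Unsatisfiable

Constraint 4 fixes j = 6 and constraint 7 fixes k = 8. Constraints 3 and 12 give j = m = k, so j = k. But 6 ≠ 8 — contradiction.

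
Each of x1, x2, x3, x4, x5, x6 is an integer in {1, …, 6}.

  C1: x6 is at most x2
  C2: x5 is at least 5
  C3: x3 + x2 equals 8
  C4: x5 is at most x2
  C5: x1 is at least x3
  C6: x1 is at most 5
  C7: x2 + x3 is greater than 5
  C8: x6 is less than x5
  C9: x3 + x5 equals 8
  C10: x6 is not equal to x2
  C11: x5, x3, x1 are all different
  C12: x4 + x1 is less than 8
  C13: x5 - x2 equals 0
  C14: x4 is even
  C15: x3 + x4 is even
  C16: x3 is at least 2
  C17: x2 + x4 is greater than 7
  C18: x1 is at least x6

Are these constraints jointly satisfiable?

Satisfiable

Setting (x1, x2, x3, x4, x5, x6) = (4, 6, 2, 2, 6, 1) satisfies everything: constraint 3: x3 + x2 = 8; constraint 7: x2 + x3 = 8, and the others follow.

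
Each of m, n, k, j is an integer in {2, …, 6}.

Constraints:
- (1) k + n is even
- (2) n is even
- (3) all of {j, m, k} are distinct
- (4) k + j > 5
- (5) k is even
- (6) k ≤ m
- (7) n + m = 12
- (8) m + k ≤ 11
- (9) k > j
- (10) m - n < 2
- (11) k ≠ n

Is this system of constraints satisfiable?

Satisfiable

One satisfying assignment is m = 6, n = 6, k = 4, j = 3.
For the less obvious constraints — constraint 4: k + j = 7; constraint 7: n + m = 12 — and the others hold by inspection.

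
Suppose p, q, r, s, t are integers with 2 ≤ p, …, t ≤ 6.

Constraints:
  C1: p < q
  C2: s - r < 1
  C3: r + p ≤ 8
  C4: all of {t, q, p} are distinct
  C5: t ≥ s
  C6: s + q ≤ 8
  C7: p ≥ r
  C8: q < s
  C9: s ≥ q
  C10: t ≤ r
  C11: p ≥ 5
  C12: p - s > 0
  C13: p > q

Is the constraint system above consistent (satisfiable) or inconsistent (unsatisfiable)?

Unsatisfiable

Constraints 1, 5, 7, 8, and 10 give p < q, q < s, s ≤ t, t ≤ r, r ≤ p. Chaining: p < q < s ≤ t ≤ r ≤ p, which forces p < p — impossible.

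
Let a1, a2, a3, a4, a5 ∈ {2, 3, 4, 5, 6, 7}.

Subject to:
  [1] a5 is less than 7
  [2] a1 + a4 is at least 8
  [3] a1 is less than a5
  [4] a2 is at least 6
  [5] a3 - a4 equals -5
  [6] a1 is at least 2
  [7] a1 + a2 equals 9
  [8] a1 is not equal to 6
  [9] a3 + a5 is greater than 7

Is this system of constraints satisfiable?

Satisfiable

The assignment a1 = 2, a2 = 7, a3 = 2, a4 = 7, a5 = 6 works:
  constraint 2 holds since a1 + a4 = 9.
  constraint 5 holds since a3 - a4 = -5.
  constraint 7 holds since a1 + a2 = 9.
The rest check out directly.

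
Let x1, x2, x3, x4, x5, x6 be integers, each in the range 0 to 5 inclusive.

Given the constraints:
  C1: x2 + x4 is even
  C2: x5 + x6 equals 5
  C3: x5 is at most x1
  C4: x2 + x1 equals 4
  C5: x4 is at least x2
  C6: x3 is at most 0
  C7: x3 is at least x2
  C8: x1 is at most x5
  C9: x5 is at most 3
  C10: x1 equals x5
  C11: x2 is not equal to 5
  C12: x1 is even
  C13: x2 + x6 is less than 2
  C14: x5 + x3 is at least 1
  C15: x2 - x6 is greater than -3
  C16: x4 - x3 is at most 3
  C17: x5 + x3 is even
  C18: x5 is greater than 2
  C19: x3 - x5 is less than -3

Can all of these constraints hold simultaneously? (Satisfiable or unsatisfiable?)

Unsatisfiable

From constraints 6 and 7: x2 ≤ x3 ≤ 0. From constraints 8 and 9: x1 ≤ x5 ≤ 3. Hence x2 + x1 ≤ 3. But constraint 4 requires x2 + x1 = 4, and 4 > 3. Contradiction.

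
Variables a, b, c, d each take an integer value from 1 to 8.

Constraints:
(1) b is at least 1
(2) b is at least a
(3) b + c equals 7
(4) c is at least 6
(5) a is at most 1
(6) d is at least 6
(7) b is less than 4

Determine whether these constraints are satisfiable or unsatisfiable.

Satisfiable

One satisfying assignment is a = 1, b = 1, c = 6, d = 6.
For the less obvious constraints — constraint 1: b = 1; constraint 2: b = 1, a = 1; constraint 3: b + c = 7 — and the others hold by inspection.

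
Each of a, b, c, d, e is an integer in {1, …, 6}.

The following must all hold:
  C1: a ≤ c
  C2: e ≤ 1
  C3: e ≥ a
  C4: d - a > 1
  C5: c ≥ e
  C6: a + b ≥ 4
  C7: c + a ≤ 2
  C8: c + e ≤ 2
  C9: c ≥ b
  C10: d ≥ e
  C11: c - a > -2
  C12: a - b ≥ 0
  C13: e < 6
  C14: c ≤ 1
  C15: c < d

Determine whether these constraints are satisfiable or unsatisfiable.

Unsatisfiable

From constraints 2 and 3: a ≤ e ≤ 1. From constraints 9 and 14: b ≤ c ≤ 1. Hence a + b ≤ 2. But constraint 6 requires a + b ≥ 4, and 4 > 2. Contradiction.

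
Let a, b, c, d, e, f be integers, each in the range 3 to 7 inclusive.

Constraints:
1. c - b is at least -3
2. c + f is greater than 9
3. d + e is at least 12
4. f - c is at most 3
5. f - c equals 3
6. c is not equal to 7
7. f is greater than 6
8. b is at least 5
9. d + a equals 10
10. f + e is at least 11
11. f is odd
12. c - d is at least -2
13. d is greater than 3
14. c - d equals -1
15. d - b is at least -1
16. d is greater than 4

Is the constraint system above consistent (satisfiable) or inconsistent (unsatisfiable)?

Try a = 5, b = 5, c = 4, d = 5, e = 7, f = 7.
Check constraint 1: c - b = -1; constraint 2: c + f = 11; constraint 3: d + e = 12. The remaining constraints are straightforward to verify.

Satisfiable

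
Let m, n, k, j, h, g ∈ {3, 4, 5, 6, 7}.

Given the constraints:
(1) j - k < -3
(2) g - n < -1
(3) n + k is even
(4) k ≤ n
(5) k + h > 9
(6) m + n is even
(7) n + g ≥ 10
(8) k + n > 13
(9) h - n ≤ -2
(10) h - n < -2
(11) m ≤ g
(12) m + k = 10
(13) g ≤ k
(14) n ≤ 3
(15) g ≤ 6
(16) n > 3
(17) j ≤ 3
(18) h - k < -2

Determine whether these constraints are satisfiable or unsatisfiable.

From constraints 11 and 15: m ≤ g ≤ 6. From constraints 4 and 14: k ≤ n ≤ 3. Hence m + k ≤ 9. But constraint 12 requires m + k = 10, and 10 > 9. Contradiction.

Unsatisfiable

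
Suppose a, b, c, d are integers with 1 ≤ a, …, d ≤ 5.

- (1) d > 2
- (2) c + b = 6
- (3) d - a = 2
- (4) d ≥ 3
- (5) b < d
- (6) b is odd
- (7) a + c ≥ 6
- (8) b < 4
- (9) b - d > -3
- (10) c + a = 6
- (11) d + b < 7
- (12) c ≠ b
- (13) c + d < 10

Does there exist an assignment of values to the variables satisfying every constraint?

Setting (a, b, c, d) = (1, 1, 5, 3) satisfies everything: constraint 2: c + b = 6; constraint 3: d - a = 2; constraint 7: a + c = 6, and the others follow.

Satisfiable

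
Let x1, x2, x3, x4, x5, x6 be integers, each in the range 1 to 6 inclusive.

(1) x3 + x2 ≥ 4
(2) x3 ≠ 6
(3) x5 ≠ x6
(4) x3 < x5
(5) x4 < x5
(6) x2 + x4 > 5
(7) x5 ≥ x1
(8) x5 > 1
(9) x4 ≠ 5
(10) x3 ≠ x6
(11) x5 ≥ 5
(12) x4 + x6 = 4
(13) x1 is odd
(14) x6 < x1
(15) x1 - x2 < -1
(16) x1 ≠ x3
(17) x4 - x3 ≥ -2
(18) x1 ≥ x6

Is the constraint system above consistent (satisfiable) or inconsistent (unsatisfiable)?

Setting (x1, x2, x3, x4, x5, x6) = (3, 5, 2, 3, 5, 1) satisfies everything: constraint 1: x3 + x2 = 7; constraint 6: x2 + x4 = 8; constraint 12: x4 + x6 = 4, and the others follow.

Satisfiable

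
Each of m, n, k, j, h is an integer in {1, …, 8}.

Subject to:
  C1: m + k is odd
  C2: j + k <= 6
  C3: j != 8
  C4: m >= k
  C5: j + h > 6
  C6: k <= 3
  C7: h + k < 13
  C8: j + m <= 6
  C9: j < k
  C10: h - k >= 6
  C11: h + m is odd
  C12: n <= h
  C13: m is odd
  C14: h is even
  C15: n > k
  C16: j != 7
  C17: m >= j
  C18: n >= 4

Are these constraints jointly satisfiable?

Take m = 3, n = 8, k = 2, j = 1, h = 8. Then constraint 2: j + k = 3; constraint 5: j + h = 9; constraint 7: h + k = 10, and every other listed constraint is also met.

Satisfiable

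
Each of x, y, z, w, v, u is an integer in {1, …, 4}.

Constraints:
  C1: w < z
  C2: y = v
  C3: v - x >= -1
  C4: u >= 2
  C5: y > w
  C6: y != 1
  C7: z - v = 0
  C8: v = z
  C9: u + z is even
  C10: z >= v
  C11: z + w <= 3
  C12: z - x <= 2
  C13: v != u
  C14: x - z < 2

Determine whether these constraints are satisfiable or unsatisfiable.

Take x = 2, y = 2, z = 2, w = 1, v = 2, u = 4. Then constraint 3: v - x = 0; constraint 7: z - v = 0; constraint 11: z + w = 3, and every other listed constraint is also met.

Satisfiable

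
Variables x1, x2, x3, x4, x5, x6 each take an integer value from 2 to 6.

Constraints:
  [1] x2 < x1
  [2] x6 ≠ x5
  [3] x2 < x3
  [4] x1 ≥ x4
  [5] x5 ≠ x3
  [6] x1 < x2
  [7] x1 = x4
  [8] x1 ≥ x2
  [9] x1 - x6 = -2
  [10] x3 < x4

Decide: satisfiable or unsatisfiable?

Unsatisfiable

Constraints 3, 4, 6, and 10 give x1 < x2, x2 < x3, x3 < x4, x4 ≤ x1. Chaining: x1 < x2 < x3 < x4 ≤ x1, which forces x1 < x1 — impossible.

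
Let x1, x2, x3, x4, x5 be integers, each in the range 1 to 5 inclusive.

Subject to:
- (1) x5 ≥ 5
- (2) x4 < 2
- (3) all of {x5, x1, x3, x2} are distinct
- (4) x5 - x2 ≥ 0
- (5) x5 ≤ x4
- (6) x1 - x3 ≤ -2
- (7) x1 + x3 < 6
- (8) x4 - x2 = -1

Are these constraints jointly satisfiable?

From constraints 1 and 5: x4 ≥ x5 and x5 ≥ 5, so x4 ≥ 5. From constraint 2: x4 ≤ 1. But 1 < 5, so no value of x4 works.

Unsatisfiable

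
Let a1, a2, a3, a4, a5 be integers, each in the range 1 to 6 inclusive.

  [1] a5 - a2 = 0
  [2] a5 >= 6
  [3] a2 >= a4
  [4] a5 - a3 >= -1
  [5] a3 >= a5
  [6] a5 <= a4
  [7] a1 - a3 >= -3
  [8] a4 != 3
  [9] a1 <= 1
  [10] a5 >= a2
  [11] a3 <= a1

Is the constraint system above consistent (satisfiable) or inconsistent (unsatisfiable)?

Unsatisfiable

From constraints 2 and 5: a3 ≥ a5 and a5 ≥ 6, so a3 ≥ 6. From constraints 9 and 11: a3 ≤ a1 and a1 ≤ 1, so a3 ≤ 1. But 1 < 6, so no value of a3 works.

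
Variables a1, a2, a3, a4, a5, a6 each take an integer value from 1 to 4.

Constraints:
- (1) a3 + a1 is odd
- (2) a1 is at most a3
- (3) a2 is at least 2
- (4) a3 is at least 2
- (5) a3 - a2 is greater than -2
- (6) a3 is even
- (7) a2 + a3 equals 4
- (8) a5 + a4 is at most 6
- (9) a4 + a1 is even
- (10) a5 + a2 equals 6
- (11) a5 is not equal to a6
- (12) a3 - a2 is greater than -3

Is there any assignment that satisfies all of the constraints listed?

Satisfiable

Try a1 = 1, a2 = 2, a3 = 2, a4 = 1, a5 = 4, a6 = 3.
Check constraint 5: a3 - a2 = 0; constraint 7: a2 + a3 = 4. The remaining constraints are straightforward to verify.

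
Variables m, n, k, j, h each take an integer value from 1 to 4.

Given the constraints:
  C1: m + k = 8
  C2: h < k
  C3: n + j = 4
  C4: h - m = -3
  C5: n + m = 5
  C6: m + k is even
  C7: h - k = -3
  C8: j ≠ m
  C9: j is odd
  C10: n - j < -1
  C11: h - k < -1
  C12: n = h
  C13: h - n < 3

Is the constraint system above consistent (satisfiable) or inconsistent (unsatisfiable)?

Take m = 4, n = 1, k = 4, j = 3, h = 1. Then constraint 1: m + k = 8; constraint 3: n + j = 4; constraint 4: h - m = -3, and every other listed constraint is also met.

Satisfiable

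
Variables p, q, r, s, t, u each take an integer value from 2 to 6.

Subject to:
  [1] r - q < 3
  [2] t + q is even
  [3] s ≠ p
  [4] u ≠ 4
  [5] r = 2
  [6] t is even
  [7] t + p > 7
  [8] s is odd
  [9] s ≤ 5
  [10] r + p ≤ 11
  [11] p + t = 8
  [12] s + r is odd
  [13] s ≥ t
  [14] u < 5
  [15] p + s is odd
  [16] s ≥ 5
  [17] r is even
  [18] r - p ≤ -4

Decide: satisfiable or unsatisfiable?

Try p = 6, q = 2, r = 2, s = 5, t = 2, u = 3.
Check constraint 1: r - q = 0; constraint 7: t + p = 8. The remaining constraints are straightforward to verify.

Satisfiable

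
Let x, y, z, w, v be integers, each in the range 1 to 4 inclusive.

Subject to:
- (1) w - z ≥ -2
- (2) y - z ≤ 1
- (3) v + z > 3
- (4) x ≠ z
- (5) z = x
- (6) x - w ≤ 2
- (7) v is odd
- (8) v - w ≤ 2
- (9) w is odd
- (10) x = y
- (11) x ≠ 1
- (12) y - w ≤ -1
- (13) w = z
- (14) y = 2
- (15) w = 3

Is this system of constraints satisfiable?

Unsatisfiable

Constraint 15 fixes w = 3 and constraint 14 fixes y = 2. Constraints 5, 10, and 13 give w = z = x = y, so w = y. But 3 ≠ 2 — contradiction.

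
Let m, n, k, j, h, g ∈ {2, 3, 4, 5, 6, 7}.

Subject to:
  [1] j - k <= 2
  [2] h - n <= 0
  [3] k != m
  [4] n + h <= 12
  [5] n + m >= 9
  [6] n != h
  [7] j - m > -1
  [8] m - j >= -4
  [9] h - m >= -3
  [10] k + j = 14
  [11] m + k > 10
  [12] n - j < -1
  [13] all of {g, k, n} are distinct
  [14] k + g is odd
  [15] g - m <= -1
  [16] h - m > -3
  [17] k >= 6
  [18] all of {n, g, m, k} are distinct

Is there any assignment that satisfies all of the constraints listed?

Satisfiable

One satisfying assignment is m = 6, n = 5, k = 7, j = 7, h = 4, g = 4.
For the less obvious constraints — constraint 1: j - k = 0; constraint 2: h - n = -1 — and the others hold by inspection.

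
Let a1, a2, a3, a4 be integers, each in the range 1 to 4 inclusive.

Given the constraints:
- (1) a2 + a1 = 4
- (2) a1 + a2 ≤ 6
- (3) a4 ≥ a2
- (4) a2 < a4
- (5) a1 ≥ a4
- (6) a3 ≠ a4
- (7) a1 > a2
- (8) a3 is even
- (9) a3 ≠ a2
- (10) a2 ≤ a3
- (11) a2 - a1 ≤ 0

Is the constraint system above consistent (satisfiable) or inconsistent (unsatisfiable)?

Satisfiable

One satisfying assignment is a1 = 3, a2 = 1, a3 = 4, a4 = 3.
For the less obvious constraints — constraint 1: a2 + a1 = 4; constraint 2: a1 + a2 = 4 — and the others hold by inspection.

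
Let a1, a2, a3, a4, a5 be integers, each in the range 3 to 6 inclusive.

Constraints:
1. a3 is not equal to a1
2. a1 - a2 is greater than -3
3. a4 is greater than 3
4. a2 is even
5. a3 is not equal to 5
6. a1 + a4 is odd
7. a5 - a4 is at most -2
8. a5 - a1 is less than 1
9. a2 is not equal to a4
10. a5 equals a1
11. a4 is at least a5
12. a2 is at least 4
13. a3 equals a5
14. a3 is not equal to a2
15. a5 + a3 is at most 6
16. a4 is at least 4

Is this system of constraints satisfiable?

Unsatisfiable

From constraints 10 and 13, a3 = a5 = a1, so a3 = a1. But constraint 1 says a3 ≠ a1. Contradiction.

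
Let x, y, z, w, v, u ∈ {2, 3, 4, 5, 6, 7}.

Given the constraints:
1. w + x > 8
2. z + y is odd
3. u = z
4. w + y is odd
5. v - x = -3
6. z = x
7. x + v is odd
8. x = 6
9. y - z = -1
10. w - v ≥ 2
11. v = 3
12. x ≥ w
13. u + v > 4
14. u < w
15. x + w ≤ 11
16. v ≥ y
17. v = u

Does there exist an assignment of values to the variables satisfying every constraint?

Constraint 11 fixes v = 3 and constraint 8 fixes x = 6. Constraints 3, 6, and 17 give v = u = z = x, so v = x. But 3 ≠ 6 — contradiction.

Unsatisfiable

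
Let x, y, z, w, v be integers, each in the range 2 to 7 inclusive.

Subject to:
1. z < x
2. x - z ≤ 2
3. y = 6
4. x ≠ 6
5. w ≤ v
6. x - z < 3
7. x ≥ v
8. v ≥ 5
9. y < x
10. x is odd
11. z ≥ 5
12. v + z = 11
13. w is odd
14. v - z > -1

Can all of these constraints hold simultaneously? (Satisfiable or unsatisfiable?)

Setting (x, y, z, w, v) = (7, 6, 5, 3, 6) satisfies everything: constraint 2: x - z = 2; constraint 6: x - z = 2; constraint 12: v + z = 11, and the others follow.

Satisfiable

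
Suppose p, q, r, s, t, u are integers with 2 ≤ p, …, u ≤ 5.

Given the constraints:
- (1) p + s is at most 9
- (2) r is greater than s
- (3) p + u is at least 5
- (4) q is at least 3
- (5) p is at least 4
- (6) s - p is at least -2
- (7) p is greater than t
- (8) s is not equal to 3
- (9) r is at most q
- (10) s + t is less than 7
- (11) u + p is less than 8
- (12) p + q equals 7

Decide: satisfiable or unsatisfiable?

Setting (p, q, r, s, t, u) = (4, 3, 3, 2, 3, 2) satisfies everything: constraint 1: p + s = 6; constraint 3: p + u = 6, and the others follow.

Satisfiable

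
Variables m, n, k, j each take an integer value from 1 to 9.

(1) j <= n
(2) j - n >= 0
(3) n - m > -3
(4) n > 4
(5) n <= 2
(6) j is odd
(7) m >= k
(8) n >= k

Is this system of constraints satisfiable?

Unsatisfiable

From constraint 4: n ≥ 5. From constraint 5: n ≤ 2. But 2 < 5, so no value of n works.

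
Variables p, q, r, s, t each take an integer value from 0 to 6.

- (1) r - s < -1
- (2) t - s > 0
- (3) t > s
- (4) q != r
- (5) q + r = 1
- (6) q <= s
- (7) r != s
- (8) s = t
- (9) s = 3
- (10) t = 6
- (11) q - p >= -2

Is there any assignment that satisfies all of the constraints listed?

Constraint 9 fixes s = 3 and constraint 10 fixes t = 6, but constraint 8 requires s = t. Since 3 ≠ 6, contradiction.

Unsatisfiable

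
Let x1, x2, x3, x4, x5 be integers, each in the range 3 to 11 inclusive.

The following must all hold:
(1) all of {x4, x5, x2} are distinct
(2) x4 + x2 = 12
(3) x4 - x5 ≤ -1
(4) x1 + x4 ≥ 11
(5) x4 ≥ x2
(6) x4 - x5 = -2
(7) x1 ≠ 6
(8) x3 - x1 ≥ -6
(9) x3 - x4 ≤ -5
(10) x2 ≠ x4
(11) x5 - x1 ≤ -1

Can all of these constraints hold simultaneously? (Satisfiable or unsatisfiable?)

Unsatisfiable

Constraints 3, 8, 9, and 11 give x3 − x1 ≥ -6, x1 − x5 ≥ 1, x5 − x4 ≥ 1, x4 − x3 ≥ 5.
Adding all 4 inequalities: the left sides telescope to 0, and the right sides sum to (-6) + 1 + 1 + 5 = 1. So 0 ≥ 1, which is false.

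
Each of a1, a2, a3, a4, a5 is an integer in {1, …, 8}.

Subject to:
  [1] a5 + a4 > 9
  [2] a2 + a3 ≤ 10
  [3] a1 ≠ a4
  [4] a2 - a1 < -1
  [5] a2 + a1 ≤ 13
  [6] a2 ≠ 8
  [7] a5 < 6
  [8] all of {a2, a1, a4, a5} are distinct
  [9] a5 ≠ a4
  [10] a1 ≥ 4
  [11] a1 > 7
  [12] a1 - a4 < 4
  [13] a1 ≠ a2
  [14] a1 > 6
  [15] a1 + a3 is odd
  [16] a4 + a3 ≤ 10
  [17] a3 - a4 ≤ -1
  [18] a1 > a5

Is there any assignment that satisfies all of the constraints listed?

Satisfiable

Try a1 = 8, a2 = 4, a3 = 3, a4 = 7, a5 = 3.
Check constraint 1: a5 + a4 = 10; constraint 2: a2 + a3 = 7; constraint 4: a2 - a1 = -4. The remaining constraints are straightforward to verify.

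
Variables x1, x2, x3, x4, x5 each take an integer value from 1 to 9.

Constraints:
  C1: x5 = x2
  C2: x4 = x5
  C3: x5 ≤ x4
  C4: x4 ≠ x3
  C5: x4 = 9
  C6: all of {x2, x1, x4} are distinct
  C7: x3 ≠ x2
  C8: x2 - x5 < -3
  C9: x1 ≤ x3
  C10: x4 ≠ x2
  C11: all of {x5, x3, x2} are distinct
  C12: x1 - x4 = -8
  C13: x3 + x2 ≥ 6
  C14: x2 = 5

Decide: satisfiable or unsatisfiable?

Constraint 5 fixes x4 = 9 and constraint 14 fixes x2 = 5. Constraints 1 and 2 give x4 = x5 = x2, so x4 = x2. But 9 ≠ 5 — contradiction.

Unsatisfiable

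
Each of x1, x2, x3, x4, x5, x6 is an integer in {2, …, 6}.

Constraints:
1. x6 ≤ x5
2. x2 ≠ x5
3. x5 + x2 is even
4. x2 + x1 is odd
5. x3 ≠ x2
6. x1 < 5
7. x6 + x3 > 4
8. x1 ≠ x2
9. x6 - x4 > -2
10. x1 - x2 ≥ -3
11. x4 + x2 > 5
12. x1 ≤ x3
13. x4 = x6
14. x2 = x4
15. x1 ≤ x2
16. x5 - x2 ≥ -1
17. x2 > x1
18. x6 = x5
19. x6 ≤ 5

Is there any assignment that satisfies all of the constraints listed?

Unsatisfiable

From constraints 13, 14, and 18, x2 = x4 = x6 = x5, so x2 = x5. But constraint 2 says x2 ≠ x5. Contradiction.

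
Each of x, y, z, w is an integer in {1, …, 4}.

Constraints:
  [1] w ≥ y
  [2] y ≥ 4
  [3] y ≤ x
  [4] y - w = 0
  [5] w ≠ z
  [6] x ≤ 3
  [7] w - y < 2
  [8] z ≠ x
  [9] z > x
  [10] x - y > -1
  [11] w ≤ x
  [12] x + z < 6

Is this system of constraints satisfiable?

Unsatisfiable

From constraints 1 and 2: w ≥ y and y ≥ 4, so w ≥ 4. From constraints 6 and 11: w ≤ x and x ≤ 3, so w ≤ 3. But 3 < 4, so no value of w works.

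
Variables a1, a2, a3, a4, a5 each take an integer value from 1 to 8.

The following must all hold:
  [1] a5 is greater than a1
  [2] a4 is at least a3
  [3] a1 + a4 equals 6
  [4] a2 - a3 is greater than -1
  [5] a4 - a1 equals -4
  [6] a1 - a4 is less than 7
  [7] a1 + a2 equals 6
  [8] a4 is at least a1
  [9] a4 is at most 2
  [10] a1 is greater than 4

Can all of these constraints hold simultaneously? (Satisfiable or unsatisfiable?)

Unsatisfiable

From constraint 10: a1 ≥ 5. From constraints 8 and 9: a1 ≤ a4 and a4 ≤ 2, so a1 ≤ 2. But 2 < 5, so no value of a1 works.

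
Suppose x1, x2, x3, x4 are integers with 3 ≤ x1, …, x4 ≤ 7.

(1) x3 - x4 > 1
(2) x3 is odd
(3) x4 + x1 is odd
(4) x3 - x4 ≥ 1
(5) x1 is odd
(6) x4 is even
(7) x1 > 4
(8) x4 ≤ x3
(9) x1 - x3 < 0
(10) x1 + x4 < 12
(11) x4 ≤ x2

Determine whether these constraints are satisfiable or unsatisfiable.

Setting (x1, x2, x3, x4) = (5, 4, 7, 4) satisfies everything: constraint 1: x3 - x4 = 3; constraint 4: x3 - x4 = 3, and the others follow.

Satisfiable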